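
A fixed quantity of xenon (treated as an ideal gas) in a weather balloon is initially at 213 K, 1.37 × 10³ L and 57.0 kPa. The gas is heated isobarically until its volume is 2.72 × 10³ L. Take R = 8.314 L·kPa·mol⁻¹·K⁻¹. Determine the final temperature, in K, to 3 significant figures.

T₂ ≈ 423 K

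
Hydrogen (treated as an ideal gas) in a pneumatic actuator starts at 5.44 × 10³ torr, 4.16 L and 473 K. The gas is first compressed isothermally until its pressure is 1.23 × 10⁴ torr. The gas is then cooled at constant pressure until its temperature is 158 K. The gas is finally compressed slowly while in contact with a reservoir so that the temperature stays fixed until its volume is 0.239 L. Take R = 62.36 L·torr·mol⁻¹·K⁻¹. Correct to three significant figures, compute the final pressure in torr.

T constant ⇒ Boyle's law P V = const: T₂ = T₁; V₂ = V₁·(P₁/P₂) = 1.840 L.
P constant ⇒ V ∝ T: P₃ = P₂; V₃ = V₂·(T₃/T₂) = 0.6146 L.
T constant ⇒ Boyle's law P V = const: T₄ = T₃; P₄ = P₃·(V₃/V₄) = 3.163e+04 torr.

P₄ ≈ 3.16e+04 torr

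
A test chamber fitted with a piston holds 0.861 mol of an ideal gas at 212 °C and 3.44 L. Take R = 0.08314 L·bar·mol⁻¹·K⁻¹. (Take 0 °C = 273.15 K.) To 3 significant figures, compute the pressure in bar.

P ≈ 10.1 bar

Convert: T = 485.15 K.
PV = nRT ⇒ P = nRT/V = (0.861 × 0.08314 × 485.15) / 3.44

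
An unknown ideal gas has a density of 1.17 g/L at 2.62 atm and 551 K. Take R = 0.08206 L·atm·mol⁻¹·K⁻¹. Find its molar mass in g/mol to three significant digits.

M ≈ 20.2 g/mol

ρ = PM/(RT) ⇒ M = ρRT/P = (1.17 × 0.08206 × 551.0) / 2.62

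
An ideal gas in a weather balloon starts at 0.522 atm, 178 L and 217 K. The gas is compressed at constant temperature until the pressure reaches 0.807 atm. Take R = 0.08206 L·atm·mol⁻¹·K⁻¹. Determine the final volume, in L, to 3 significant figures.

T constant ⇒ Boyle's law P V = const: T₂ = T₁; V₂ = V₁·(P₁/P₂) = 115.1 L.

V₂ ≈ 115 L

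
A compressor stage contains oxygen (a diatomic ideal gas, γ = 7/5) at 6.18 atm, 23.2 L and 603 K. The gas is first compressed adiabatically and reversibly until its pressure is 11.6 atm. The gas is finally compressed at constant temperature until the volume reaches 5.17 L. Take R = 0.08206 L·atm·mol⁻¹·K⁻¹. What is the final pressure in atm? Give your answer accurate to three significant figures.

P₃ ≈ 33.2 atm

Reversible adiabatic, γ = 7/5: T₂ = T₁·(P₂/P₁)^((γ−1)/γ) = 721.9 K; V₂ = V₁·(P₁/P₂)^(1/γ) = 14.80 L.
Isothermal, so P V is constant: T₃ = T₂; P₃ = P₂·(V₂/V₃) = 33.20 atm.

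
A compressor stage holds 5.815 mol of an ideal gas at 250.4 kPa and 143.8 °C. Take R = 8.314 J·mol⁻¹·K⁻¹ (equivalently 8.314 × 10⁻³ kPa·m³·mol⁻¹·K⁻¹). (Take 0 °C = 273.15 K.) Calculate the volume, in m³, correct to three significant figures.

Convert: T = 416.95 K.
PV = nRT ⇒ V = nRT/P = (5.815 × 8.314 × 10⁻³ × 416.95) / 250.4

V ≈ 0.0805 m³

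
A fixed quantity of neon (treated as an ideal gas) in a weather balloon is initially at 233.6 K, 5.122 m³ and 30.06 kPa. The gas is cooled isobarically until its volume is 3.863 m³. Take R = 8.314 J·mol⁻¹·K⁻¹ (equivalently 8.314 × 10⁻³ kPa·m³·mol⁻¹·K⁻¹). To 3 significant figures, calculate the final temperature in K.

T₂ ≈ 176 K

Isobaric, so V/T is constant: P₂ = P₁; T₂ = T₁·(V₂/V₁) = 176.2 K.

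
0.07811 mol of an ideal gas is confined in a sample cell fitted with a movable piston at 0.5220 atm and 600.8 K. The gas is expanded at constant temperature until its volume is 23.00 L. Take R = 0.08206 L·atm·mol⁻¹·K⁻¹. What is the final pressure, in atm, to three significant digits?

P₂ ≈ 0.167 atm

From PV = nRT: V₁ = nRT₁/P₁ = 7.377 L.
T constant ⇒ Boyle's law P V = const: T₂ = T₁; P₂ = P₁·(V₁/V₂) = 0.1674 atm.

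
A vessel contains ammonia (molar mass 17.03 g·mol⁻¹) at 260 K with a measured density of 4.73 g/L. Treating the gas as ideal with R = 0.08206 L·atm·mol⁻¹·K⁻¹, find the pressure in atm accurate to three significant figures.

P ≈ 5.93 atm

ρ = PM/(RT) ⇒ P = ρRT/M = (4.73 × 0.08206 × 260.0) / 17.03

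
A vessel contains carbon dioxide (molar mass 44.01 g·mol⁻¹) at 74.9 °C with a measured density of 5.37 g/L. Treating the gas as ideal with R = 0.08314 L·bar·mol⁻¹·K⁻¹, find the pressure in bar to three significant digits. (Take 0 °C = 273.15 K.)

P ≈ 3.53 bar

ρ = PM/(RT) ⇒ P = ρRT/M = (5.37 × 0.08314 × 348.0) / 44.01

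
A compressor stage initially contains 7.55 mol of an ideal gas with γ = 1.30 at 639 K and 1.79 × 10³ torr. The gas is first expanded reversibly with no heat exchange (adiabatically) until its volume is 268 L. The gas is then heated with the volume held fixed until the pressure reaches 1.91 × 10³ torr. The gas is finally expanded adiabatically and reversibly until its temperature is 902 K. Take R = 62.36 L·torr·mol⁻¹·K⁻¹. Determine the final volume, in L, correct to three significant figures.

From PV = nRT: V₁ = nRT₁/P₁ = 168.1 L.
Reversible adiabatic, γ = 1.30: T₂ = T₁·(V₁/V₂)^(γ−1) = 555.5 K; P₂ = P₁·(V₁/V₂)^γ = 976.0 torr.
V constant ⇒ P ∝ T: V₃ = V₂; T₃ = T₂·(P₃/P₂) = 1087 K.
Adiabatic (γ = 1.30), T V^(γ−1) and P V^γ constant: P₄ = P₃·(T₄/T₃)^(γ/(γ−1)) = 850.3 torr; V₄ = V₃·(T₃/T₄)^(1/(γ−1)) = 499.5 L.

V₄ ≈ 499 L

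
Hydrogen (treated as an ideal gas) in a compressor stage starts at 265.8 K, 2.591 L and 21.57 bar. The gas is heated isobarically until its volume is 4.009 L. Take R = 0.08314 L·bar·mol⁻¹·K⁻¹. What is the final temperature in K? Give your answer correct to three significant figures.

T₂ ≈ 411 K

Isobaric, so V/T is constant: P₂ = P₁; T₂ = T₁·(V₂/V₁) = 411.3 K.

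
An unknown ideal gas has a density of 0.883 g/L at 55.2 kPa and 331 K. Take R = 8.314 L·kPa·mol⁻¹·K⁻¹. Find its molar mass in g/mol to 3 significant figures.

ρ = PM/(RT) ⇒ M = ρRT/P = (0.883 × 8.314 × 331.0) / 55.2

M ≈ 44.0 g/mol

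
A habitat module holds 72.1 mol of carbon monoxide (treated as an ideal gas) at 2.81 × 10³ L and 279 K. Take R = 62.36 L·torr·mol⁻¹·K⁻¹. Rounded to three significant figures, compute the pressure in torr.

P ≈ 446 torr

PV = nRT ⇒ P = nRT/V = (72.1 × 62.36 × 279) / 2.81e+03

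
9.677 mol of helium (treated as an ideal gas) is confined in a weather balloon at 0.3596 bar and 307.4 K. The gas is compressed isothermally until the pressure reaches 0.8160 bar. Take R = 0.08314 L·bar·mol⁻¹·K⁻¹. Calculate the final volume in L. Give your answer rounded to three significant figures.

V₂ ≈ 303 L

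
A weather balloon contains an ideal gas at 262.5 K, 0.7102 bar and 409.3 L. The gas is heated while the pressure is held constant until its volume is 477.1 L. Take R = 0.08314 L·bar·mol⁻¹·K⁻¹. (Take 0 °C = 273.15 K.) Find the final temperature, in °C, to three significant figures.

T₂ ≈ 32.8 °C

Isobaric, so V/T is constant: P₂ = P₁; T₂ = T₁·(V₂/V₁) = 306.0 K.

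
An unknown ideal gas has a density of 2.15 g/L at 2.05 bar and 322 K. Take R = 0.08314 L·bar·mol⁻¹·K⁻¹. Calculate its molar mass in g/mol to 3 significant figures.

M ≈ 28.1 g/mol

ρ = PM/(RT) ⇒ M = ρRT/P = (2.15 × 0.08314 × 322.0) / 2.05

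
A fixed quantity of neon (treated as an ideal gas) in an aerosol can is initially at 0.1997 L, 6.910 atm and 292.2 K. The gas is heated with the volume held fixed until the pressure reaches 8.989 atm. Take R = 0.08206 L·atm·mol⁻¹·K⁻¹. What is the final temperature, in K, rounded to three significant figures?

T₂ ≈ 380 K

Isochoric, so P/T is constant: V₂ = V₁; T₂ = T₁·(P₂/P₁) = 380.1 K.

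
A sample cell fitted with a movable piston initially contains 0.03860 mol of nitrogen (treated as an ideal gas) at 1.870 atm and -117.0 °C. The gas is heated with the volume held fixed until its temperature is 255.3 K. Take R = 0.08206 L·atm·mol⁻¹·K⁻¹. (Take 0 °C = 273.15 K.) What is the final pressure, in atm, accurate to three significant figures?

Convert: T₁ = 156.1 K.
From PV = nRT: V₁ = nRT₁/P₁ = 0.2645 L.
V constant ⇒ P ∝ T: V₂ = V₁; P₂ = P₁·(T₂/T₁) = 3.057 atm.

P₂ ≈ 3.06 atm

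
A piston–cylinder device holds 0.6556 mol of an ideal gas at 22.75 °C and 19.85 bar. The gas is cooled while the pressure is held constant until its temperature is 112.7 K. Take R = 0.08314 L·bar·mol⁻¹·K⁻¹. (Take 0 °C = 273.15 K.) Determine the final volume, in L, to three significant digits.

V₂ ≈ 0.309 L

Convert: T₁ = 295.9 K.
From PV = nRT: V₁ = nRT₁/P₁ = 0.8125 L.
Isobaric, so V/T is constant: P₂ = P₁; V₂ = V₁·(T₂/T₁) = 0.3095 L.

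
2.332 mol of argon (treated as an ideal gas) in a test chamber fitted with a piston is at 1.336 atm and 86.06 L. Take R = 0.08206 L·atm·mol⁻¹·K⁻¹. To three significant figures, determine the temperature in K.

PV = nRT ⇒ T = PV/(nR) = (1.336 × 86.06) / (2.332 × 0.08206)

T ≈ 601 K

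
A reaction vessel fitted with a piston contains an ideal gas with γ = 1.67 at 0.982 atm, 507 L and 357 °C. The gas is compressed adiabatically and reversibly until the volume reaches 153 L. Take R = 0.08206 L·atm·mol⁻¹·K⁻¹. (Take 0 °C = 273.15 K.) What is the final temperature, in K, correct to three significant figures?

T₂ ≈ 1.41e+03 K

Convert: T₁ = 630.1 K.
Reversible adiabatic, γ = 1.67: T₂ = T₁·(V₁/V₂)^(γ−1) = 1406 K; P₂ = P₁·(V₁/V₂)^γ = 7.262 atm.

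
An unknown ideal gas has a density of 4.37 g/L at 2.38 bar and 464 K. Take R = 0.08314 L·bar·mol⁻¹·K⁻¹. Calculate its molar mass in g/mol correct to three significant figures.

M ≈ 70.8 g/mol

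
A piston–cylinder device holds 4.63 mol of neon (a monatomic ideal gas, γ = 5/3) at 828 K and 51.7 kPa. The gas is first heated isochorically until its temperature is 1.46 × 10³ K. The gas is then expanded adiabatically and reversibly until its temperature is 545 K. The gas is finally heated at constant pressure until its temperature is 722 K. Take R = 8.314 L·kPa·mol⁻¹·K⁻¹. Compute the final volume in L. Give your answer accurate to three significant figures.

V₄ ≈ 3.58e+03 L

From PV = nRT: V₁ = nRT₁/P₁ = 616.5 L.
Isochoric, so P/T is constant: V₂ = V₁; P₂ = P₁·(T₂/T₁) = 91.16 kPa.
Reversible adiabatic, γ = 5/3: P₃ = P₂·(T₃/T₂)^(γ/(γ−1)) = 7.761 kPa; V₃ = V₂·(T₂/T₃)^(1/(γ−1)) = 2703 L.
P constant ⇒ V ∝ T: P₄ = P₃; V₄ = V₃·(T₄/T₃) = 3581 L.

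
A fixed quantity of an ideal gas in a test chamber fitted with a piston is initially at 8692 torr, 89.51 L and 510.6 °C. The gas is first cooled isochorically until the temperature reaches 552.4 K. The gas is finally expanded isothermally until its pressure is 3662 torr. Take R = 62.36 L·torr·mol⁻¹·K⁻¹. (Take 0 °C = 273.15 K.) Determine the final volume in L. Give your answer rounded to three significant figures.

V₃ ≈ 150 L

Convert: T₁ = 783.8 K.
V constant ⇒ P ∝ T: V₂ = V₁; P₂ = P₁·(T₂/T₁) = 6126 torr.
T constant ⇒ Boyle's law P V = const: T₃ = T₂; V₃ = V₂·(P₂/P₃) = 149.7 L.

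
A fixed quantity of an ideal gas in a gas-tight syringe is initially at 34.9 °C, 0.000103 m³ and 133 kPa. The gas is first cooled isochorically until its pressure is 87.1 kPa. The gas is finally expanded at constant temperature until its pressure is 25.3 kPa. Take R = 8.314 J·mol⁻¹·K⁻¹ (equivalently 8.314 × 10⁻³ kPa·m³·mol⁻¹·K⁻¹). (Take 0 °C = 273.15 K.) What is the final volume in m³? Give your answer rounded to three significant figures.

Convert: T₁ = 308.0 K.
Isochoric, so P/T is constant: V₂ = V₁; T₂ = T₁·(P₂/P₁) = 201.7 K.
T constant ⇒ Boyle's law P V = const: T₃ = T₂; V₃ = V₂·(P₂/P₃) = 0.0003546 m³.

V₃ ≈ 0.000355 m³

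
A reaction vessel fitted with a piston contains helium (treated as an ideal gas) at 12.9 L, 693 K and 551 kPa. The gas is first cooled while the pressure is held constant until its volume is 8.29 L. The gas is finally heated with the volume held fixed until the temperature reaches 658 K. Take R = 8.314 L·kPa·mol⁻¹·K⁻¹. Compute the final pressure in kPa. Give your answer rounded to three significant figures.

P constant ⇒ V ∝ T: P₂ = P₁; T₂ = T₁·(V₂/V₁) = 445.3 K.
Isochoric, so P/T is constant: V₃ = V₂; P₃ = P₂·(T₃/T₂) = 814.1 kPa.

P₃ ≈ 814 kPa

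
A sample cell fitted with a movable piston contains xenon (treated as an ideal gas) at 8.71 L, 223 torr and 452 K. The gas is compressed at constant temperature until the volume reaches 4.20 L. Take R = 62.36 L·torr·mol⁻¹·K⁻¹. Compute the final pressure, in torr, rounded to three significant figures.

P₂ ≈ 462 torr

T constant ⇒ Boyle's law P V = const: T₂ = T₁; P₂ = P₁·(V₁/V₂) = 462.5 torr.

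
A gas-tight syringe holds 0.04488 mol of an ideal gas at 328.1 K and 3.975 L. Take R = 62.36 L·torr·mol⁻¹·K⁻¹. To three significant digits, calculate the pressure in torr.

PV = nRT ⇒ P = nRT/V = (0.04488 × 62.36 × 328.1) / 3.975

P ≈ 231 torr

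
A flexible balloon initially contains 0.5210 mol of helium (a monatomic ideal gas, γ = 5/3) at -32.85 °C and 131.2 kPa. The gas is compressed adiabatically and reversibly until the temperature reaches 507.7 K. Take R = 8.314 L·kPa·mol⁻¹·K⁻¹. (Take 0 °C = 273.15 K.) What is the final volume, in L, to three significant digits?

Convert: T₁ = 240.3 K.
From PV = nRT: V₁ = nRT₁/P₁ = 7.934 L.
Adiabatic (γ = 5/3), T V^(γ−1) and P V^γ constant: P₂ = P₁·(T₂/T₁)^(γ/(γ−1)) = 851.3 kPa; V₂ = V₁·(T₁/T₂)^(1/(γ−1)) = 2.583 L.

V₂ ≈ 2.58 L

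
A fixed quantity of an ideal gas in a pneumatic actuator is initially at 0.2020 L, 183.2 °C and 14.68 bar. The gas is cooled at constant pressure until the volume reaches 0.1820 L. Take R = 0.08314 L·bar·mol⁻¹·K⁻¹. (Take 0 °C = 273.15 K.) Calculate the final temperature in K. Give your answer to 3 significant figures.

T₂ ≈ 411 K

Convert: T₁ = 456.3 K.
P constant ⇒ V ∝ T: P₂ = P₁; T₂ = T₁·(V₂/V₁) = 411.2 K.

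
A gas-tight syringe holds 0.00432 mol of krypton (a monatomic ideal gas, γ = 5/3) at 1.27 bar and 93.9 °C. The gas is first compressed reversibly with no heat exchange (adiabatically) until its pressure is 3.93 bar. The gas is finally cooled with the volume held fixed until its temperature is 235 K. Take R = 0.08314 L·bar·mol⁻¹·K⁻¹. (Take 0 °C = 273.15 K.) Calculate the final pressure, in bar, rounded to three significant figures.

P₃ ≈ 1.60 bar

Convert: T₁ = 367.0 K.
From PV = nRT: V₁ = nRT₁/P₁ = 0.1038 L.
Adiabatic (γ = 5/3), T V^(γ−1) and P V^γ constant: T₂ = T₁·(P₂/P₁)^((γ−1)/γ) = 576.7 K; V₂ = V₁·(P₁/P₂)^(1/γ) = 0.05271 L.
Isochoric, so P/T is constant: V₃ = V₂; P₃ = P₂·(T₃/T₂) = 1.601 bar.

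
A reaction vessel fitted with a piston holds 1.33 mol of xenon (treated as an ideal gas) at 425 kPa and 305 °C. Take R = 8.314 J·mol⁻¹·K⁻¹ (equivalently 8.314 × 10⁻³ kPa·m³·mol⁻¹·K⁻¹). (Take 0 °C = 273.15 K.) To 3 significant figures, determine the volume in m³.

V ≈ 0.0150 m³

Convert: T = 578.15 K.
PV = nRT ⇒ V = nRT/P = (1.33 × 8.314 × 10⁻³ × 578.15) / 425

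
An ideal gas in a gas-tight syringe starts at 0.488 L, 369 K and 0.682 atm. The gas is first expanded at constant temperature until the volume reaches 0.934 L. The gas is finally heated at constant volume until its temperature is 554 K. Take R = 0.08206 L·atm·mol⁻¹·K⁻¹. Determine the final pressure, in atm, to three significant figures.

Isothermal, so P V is constant: T₂ = T₁; P₂ = P₁·(V₁/V₂) = 0.3563 atm.
V constant ⇒ P ∝ T: V₃ = V₂; P₃ = P₂·(T₃/T₂) = 0.5350 atm.

P₃ ≈ 0.535 atm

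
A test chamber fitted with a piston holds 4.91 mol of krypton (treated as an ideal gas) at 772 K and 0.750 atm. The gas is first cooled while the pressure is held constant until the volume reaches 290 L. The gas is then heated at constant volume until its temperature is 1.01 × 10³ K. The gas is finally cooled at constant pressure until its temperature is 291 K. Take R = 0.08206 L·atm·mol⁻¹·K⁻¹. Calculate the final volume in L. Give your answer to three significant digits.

From PV = nRT: V₁ = nRT₁/P₁ = 414.7 L.
P constant ⇒ V ∝ T: P₂ = P₁; T₂ = T₁·(V₂/V₁) = 539.8 K.
V constant ⇒ P ∝ T: V₃ = V₂; P₃ = P₂·(T₃/T₂) = 1.403 atm.
Isobaric, so V/T is constant: P₄ = P₃; V₄ = V₃·(T₄/T₃) = 83.55 L.

V₄ ≈ 83.6 L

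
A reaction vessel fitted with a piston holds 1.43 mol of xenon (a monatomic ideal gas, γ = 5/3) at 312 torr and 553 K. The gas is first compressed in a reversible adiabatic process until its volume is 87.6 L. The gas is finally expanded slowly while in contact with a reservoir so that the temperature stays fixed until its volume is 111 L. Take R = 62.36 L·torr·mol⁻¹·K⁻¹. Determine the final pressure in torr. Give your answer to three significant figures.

From PV = nRT: V₁ = nRT₁/P₁ = 158.1 L.
Adiabatic (γ = 5/3), T V^(γ−1) and P V^γ constant: T₂ = T₁·(V₁/V₂)^(γ−1) = 819.6 K; P₂ = P₁·(V₁/V₂)^γ = 834.3 torr.
Isothermal, so P V is constant: T₃ = T₂; P₃ = P₂·(V₂/V₃) = 658.4 torr.

P₃ ≈ 658 torr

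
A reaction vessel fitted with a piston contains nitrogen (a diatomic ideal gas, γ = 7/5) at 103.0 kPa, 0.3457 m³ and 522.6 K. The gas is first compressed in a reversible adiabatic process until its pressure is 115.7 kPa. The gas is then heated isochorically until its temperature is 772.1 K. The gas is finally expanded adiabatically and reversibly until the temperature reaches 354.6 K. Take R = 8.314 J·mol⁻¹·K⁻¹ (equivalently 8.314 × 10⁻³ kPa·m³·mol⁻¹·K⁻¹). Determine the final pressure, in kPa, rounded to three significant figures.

P₄ ≈ 10.9 kPa

Adiabatic (γ = 7/5), T V^(γ−1) and P V^γ constant: T₂ = T₁·(P₂/P₁)^((γ−1)/γ) = 540.3 K; V₂ = V₁·(P₁/P₂)^(1/γ) = 0.3181 m³.
V constant ⇒ P ∝ T: V₃ = V₂; P₃ = P₂·(T₃/T₂) = 165.4 kPa.
Reversible adiabatic, γ = 7/5: P₄ = P₃·(T₄/T₃)^(γ/(γ−1)) = 10.86 kPa; V₄ = V₃·(T₃/T₄)^(1/(γ−1)) = 2.226 m³.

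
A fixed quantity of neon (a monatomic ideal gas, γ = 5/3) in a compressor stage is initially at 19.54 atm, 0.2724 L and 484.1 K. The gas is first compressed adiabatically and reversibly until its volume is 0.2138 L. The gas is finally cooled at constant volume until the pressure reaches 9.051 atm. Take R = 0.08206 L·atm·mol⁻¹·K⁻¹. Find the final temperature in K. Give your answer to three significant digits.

Adiabatic (γ = 5/3), T V^(γ−1) and P V^γ constant: T₂ = T₁·(V₁/V₂)^(γ−1) = 568.9 K; P₂ = P₁·(V₁/V₂)^γ = 29.26 atm.
V constant ⇒ P ∝ T: V₃ = V₂; T₃ = T₂·(P₃/P₂) = 176.0 K.

T₃ ≈ 176 K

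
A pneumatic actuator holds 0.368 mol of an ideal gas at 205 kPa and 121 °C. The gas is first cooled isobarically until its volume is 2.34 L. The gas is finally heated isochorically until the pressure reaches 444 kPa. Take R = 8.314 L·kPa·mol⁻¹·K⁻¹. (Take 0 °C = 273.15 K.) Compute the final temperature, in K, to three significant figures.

Convert: T₁ = 394.1 K.
From PV = nRT: V₁ = nRT₁/P₁ = 5.883 L.
P constant ⇒ V ∝ T: P₂ = P₁; T₂ = T₁·(V₂/V₁) = 156.8 K.
V constant ⇒ P ∝ T: V₃ = V₂; T₃ = T₂·(P₃/P₂) = 339.6 K.

T₃ ≈ 340 K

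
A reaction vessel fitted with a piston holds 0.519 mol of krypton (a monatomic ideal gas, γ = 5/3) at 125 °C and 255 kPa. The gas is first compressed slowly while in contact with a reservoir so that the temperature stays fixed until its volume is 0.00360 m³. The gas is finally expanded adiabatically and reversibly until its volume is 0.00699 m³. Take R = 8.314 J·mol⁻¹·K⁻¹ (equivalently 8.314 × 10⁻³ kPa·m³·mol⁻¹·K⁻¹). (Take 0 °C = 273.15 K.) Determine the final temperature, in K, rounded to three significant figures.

Convert: T₁ = 398.1 K.
From PV = nRT: V₁ = nRT₁/P₁ = 0.006737 m³.
Isothermal, so P V is constant: T₂ = T₁; P₂ = P₁·(V₁/V₂) = 477.2 kPa.
Adiabatic (γ = 5/3), T V^(γ−1) and P V^γ constant: T₃ = T₂·(V₂/V₃)^(γ−1) = 255.8 K; P₃ = P₂·(V₂/V₃)^γ = 157.9 kPa.

T₃ ≈ 256 K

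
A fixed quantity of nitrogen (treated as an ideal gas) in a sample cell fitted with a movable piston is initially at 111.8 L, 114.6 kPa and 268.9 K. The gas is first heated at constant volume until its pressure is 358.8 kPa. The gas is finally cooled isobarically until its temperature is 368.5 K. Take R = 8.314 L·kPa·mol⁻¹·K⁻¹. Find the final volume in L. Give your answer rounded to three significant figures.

Isochoric, so P/T is constant: V₂ = V₁; T₂ = T₁·(P₂/P₁) = 841.9 K.
Isobaric, so V/T is constant: P₃ = P₂; V₃ = V₂·(T₃/T₂) = 48.94 L.

V₃ ≈ 48.9 L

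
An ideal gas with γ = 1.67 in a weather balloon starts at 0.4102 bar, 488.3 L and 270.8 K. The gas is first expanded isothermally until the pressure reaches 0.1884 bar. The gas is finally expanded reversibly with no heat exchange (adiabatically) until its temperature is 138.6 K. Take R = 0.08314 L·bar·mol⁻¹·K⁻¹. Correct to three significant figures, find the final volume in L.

Isothermal, so P V is constant: T₂ = T₁; V₂ = V₁·(P₁/P₂) = 1063 L.
Adiabatic (γ = 1.67), T V^(γ−1) and P V^γ constant: P₃ = P₂·(T₃/T₂)^(γ/(γ−1)) = 0.03548 bar; V₃ = V₂·(T₂/T₃)^(1/(γ−1)) = 2889 L.

V₃ ≈ 2.89e+03 L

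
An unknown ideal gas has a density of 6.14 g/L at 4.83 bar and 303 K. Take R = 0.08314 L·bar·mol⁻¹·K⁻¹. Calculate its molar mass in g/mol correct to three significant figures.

ρ = PM/(RT) ⇒ M = ρRT/P = (6.14 × 0.08314 × 303.0) / 4.83

M ≈ 32.0 g/mol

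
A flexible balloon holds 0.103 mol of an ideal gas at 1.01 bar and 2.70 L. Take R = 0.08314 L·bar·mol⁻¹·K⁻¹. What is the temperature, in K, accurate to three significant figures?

PV = nRT ⇒ T = PV/(nR) = (1.01 × 2.70) / (0.103 × 0.08314)

T ≈ 318 K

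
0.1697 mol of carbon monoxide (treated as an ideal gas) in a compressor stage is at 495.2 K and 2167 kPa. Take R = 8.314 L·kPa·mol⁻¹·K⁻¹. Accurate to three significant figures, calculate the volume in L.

PV = nRT ⇒ V = nRT/P = (0.1697 × 8.314 × 495.2) / 2167

V ≈ 0.322 L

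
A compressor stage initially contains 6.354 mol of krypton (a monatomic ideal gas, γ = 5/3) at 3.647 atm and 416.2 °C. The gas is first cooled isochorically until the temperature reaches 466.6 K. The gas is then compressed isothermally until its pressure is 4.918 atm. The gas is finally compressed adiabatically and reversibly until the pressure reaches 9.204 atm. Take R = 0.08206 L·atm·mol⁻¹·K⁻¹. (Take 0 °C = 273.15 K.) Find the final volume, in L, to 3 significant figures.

V₄ ≈ 34.0 L

Convert: T₁ = 689.3 K.
From PV = nRT: V₁ = nRT₁/P₁ = 98.56 L.
Isochoric, so P/T is constant: V₂ = V₁; P₂ = P₁·(T₂/T₁) = 2.469 atm.
Isothermal, so P V is constant: T₃ = T₂; V₃ = V₂·(P₂/P₃) = 49.47 L.
Adiabatic (γ = 5/3), T V^(γ−1) and P V^γ constant: T₄ = T₃·(P₄/P₃)^((γ−1)/γ) = 599.5 K; V₄ = V₃·(P₃/P₄)^(1/γ) = 33.96 L.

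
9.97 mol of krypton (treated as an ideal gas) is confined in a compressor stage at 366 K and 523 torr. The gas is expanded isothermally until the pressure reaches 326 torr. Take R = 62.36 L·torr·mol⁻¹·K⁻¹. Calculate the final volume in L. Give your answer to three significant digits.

V₂ ≈ 698 L

From PV = nRT: V₁ = nRT₁/P₁ = 435.1 L.
Isothermal, so P V is constant: T₂ = T₁; V₂ = V₁·(P₁/P₂) = 698.0 L.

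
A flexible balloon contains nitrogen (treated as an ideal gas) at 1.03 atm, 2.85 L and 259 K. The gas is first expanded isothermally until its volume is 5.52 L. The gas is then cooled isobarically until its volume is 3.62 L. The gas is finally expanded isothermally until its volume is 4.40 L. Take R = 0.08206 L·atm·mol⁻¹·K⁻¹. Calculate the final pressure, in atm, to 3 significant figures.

P₄ ≈ 0.438 atm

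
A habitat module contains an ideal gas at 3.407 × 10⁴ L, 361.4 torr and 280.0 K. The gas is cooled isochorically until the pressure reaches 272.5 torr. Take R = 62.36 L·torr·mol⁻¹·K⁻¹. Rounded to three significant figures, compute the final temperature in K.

T₂ ≈ 211 K

Isochoric, so P/T is constant: V₂ = V₁; T₂ = T₁·(P₂/P₁) = 211.1 K.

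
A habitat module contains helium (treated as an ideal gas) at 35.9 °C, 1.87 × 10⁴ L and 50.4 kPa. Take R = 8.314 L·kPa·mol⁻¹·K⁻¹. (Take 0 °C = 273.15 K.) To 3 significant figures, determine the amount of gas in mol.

Convert: T = 309.05 K.
PV = nRT ⇒ n = PV/(RT) = (50.4 × 1.87e+04) / (8.314 × 309.05)

n ≈ 367 mol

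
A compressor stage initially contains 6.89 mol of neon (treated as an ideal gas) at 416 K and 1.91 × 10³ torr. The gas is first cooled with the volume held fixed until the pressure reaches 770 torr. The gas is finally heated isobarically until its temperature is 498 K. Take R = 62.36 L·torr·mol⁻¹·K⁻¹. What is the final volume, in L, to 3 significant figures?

From PV = nRT: V₁ = nRT₁/P₁ = 93.58 L.
V constant ⇒ P ∝ T: V₂ = V₁; T₂ = T₁·(P₂/P₁) = 167.7 K.
Isobaric, so V/T is constant: P₃ = P₂; V₃ = V₂·(T₃/T₂) = 277.9 L.

V₃ ≈ 278 L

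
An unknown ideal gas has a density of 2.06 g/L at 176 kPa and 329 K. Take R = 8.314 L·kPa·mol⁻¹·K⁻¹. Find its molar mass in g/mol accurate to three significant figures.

M ≈ 32.0 g/mol

ρ = PM/(RT) ⇒ M = ρRT/P = (2.06 × 8.314 × 329.0) / 176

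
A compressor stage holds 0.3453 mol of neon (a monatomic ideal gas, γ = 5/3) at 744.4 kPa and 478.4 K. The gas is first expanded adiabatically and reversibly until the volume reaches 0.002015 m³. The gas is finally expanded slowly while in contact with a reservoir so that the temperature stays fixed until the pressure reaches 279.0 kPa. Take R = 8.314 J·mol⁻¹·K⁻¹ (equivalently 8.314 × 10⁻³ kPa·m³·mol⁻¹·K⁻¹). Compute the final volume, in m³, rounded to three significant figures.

V₃ ≈ 0.00464 m³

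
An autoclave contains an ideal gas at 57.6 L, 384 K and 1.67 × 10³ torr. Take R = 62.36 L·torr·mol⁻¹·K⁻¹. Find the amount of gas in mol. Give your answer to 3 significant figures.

PV = nRT ⇒ n = PV/(RT) = (1.67e+03 × 57.6) / (62.36 × 384)

n ≈ 4.02 mol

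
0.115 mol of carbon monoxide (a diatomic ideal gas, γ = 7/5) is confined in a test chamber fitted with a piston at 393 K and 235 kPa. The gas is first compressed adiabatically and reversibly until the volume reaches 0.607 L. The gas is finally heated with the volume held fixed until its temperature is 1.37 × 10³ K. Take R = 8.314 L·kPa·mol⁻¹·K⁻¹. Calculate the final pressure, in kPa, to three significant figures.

P₃ ≈ 2.16e+03 kPa

From PV = nRT: V₁ = nRT₁/P₁ = 1.599 L.
Reversible adiabatic, γ = 7/5: T₂ = T₁·(V₁/V₂)^(γ−1) = 579.0 K; P₂ = P₁·(V₁/V₂)^γ = 911.9 kPa.
Isochoric, so P/T is constant: V₃ = V₂; P₃ = P₂·(T₃/T₂) = 2158 kPa.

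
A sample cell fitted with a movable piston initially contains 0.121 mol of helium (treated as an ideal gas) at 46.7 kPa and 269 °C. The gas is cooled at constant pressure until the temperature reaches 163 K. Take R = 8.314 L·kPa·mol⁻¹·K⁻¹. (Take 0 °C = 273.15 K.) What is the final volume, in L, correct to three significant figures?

Convert: T₁ = 542.1 K.
From PV = nRT: V₁ = nRT₁/P₁ = 11.68 L.
Isobaric, so V/T is constant: P₂ = P₁; V₂ = V₁·(T₂/T₁) = 3.511 L.

V₂ ≈ 3.51 L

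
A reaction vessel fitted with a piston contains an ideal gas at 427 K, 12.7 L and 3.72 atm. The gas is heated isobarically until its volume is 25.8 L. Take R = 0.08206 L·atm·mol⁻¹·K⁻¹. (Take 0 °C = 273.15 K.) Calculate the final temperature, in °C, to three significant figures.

P constant ⇒ V ∝ T: P₂ = P₁; T₂ = T₁·(V₂/V₁) = 867.4 K.

T₂ ≈ 594 °C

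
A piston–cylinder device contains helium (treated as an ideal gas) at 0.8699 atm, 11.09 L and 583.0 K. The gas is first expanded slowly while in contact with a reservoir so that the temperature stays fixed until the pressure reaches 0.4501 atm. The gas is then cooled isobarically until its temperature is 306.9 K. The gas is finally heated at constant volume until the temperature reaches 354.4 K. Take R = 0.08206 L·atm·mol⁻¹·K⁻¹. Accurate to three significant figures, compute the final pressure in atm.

P₄ ≈ 0.520 atm

Isothermal, so P V is constant: T₂ = T₁; V₂ = V₁·(P₁/P₂) = 21.43 L.
P constant ⇒ V ∝ T: P₃ = P₂; V₃ = V₂·(T₃/T₂) = 11.28 L.
V constant ⇒ P ∝ T: V₄ = V₃; P₄ = P₃·(T₄/T₃) = 0.5198 atm.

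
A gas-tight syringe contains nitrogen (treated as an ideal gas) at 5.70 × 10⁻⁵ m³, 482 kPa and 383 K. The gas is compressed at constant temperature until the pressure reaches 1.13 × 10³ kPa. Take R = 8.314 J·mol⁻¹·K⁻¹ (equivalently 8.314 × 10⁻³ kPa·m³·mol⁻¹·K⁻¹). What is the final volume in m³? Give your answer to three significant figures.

T constant ⇒ Boyle's law P V = const: T₂ = T₁; V₂ = V₁·(P₁/P₂) = 2.431e-05 m³.

V₂ ≈ 2.43e-05 m³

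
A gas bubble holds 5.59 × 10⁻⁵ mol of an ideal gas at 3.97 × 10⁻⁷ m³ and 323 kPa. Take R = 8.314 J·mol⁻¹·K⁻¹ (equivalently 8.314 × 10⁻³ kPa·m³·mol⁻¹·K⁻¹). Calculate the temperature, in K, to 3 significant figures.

PV = nRT ⇒ T = PV/(nR) = (323 × 3.97e-07) / (5.59e-05 × 8.314 × 10⁻³)

T ≈ 276 K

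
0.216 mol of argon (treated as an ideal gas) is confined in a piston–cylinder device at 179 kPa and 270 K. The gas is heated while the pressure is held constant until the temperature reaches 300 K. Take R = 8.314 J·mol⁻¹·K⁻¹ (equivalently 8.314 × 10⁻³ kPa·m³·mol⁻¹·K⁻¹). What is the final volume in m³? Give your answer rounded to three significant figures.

V₂ ≈ 0.00301 m³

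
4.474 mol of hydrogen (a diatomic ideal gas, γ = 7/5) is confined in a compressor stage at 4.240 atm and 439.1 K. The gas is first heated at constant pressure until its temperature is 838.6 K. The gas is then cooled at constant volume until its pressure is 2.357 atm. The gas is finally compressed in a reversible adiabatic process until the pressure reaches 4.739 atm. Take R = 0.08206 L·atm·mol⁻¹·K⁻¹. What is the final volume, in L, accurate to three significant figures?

V₄ ≈ 44.1 L

From PV = nRT: V₁ = nRT₁/P₁ = 38.02 L.
P constant ⇒ V ∝ T: P₂ = P₁; V₂ = V₁·(T₂/T₁) = 72.61 L.
V constant ⇒ P ∝ T: V₃ = V₂; T₃ = T₂·(P₃/P₂) = 466.2 K.
Adiabatic (γ = 7/5), T V^(γ−1) and P V^γ constant: T₄ = T₃·(P₄/P₃)^((γ−1)/γ) = 569.1 K; V₄ = V₃·(P₃/P₄)^(1/γ) = 44.09 L.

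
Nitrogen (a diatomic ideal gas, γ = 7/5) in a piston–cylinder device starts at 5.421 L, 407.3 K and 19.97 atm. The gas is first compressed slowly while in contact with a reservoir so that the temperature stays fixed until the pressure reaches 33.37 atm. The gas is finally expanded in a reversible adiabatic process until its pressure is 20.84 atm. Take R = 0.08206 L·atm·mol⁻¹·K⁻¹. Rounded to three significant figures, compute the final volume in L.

V₃ ≈ 4.54 L

T constant ⇒ Boyle's law P V = const: T₂ = T₁; V₂ = V₁·(P₁/P₂) = 3.244 L.
Adiabatic (γ = 7/5), T V^(γ−1) and P V^γ constant: T₃ = T₂·(P₃/P₂)^((γ−1)/γ) = 356.0 K; V₃ = V₂·(P₂/P₃)^(1/γ) = 4.541 L.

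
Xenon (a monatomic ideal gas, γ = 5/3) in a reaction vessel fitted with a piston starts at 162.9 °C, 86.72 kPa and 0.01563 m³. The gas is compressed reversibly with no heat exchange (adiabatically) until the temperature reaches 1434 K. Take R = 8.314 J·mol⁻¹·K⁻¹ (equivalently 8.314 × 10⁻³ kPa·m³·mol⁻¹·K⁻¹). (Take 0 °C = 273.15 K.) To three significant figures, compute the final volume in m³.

V₂ ≈ 0.00262 m³

Convert: T₁ = 436.0 K.
Adiabatic (γ = 5/3), T V^(γ−1) and P V^γ constant: P₂ = P₁·(T₂/T₁)^(γ/(γ−1)) = 1701 kPa; V₂ = V₁·(T₁/T₂)^(1/(γ−1)) = 0.002621 m³.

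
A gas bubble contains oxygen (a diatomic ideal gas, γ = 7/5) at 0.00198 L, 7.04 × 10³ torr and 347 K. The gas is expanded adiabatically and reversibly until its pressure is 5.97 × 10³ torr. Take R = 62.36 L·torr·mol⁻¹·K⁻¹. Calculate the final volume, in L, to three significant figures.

V₂ ≈ 0.00223 L

Reversible adiabatic, γ = 7/5: T₂ = T₁·(P₂/P₁)^((γ−1)/γ) = 331.0 K; V₂ = V₁·(P₁/P₂)^(1/γ) = 0.002227 L.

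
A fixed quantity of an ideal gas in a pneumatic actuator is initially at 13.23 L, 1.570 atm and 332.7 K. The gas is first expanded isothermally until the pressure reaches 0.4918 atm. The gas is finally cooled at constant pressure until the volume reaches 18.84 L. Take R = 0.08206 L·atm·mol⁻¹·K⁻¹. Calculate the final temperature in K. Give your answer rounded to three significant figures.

T₃ ≈ 148 K

Isothermal, so P V is constant: T₂ = T₁; V₂ = V₁·(P₁/P₂) = 42.23 L.
P constant ⇒ V ∝ T: P₃ = P₂; T₃ = T₂·(V₃/V₂) = 148.4 K.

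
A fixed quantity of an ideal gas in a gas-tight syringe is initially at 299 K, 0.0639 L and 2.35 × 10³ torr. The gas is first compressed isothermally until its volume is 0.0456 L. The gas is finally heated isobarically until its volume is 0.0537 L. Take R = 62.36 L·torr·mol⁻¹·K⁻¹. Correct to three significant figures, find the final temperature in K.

T constant ⇒ Boyle's law P V = const: T₂ = T₁; P₂ = P₁·(V₁/V₂) = 3293 torr.
P constant ⇒ V ∝ T: P₃ = P₂; T₃ = T₂·(V₃/V₂) = 352.1 K.

T₃ ≈ 352 K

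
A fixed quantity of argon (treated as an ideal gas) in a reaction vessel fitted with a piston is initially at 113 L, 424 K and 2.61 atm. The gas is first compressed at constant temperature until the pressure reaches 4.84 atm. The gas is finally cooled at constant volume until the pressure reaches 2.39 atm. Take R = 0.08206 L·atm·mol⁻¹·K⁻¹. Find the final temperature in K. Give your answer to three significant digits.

Isothermal, so P V is constant: T₂ = T₁; V₂ = V₁·(P₁/P₂) = 60.94 L.
Isochoric, so P/T is constant: V₃ = V₂; T₃ = T₂·(P₃/P₂) = 209.4 K.

T₃ ≈ 209 K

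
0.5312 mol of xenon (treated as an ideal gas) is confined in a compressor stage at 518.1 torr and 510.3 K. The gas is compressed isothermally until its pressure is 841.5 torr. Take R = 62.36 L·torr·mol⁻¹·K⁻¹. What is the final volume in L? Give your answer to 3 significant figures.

V₂ ≈ 20.1 L

From PV = nRT: V₁ = nRT₁/P₁ = 32.63 L.
T constant ⇒ Boyle's law P V = const: T₂ = T₁; V₂ = V₁·(P₁/P₂) = 20.09 L.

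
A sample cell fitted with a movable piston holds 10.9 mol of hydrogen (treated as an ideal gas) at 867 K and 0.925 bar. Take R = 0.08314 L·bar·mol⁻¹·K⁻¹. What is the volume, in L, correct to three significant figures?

PV = nRT ⇒ V = nRT/P = (10.9 × 0.08314 × 867) / 0.925

V ≈ 849 L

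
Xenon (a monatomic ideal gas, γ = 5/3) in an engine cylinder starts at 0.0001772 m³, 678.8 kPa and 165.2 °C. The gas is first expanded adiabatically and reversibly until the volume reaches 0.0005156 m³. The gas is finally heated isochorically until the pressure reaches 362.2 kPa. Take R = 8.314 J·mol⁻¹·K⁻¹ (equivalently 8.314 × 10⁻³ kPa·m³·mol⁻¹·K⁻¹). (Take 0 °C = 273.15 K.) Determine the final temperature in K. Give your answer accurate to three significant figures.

T₃ ≈ 681 K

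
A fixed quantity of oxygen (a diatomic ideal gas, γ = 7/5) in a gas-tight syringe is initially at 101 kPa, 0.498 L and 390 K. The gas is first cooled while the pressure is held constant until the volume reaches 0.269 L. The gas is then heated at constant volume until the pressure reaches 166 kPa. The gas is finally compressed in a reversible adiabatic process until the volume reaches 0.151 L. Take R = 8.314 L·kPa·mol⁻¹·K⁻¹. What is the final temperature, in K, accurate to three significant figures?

T₄ ≈ 436 K

Isobaric, so V/T is constant: P₂ = P₁; T₂ = T₁·(V₂/V₁) = 210.7 K.
Isochoric, so P/T is constant: V₃ = V₂; T₃ = T₂·(P₃/P₂) = 346.2 K.
Reversible adiabatic, γ = 7/5: T₄ = T₃·(V₃/V₄)^(γ−1) = 436.2 K; P₄ = P₃·(V₃/V₄)^γ = 372.6 kPa.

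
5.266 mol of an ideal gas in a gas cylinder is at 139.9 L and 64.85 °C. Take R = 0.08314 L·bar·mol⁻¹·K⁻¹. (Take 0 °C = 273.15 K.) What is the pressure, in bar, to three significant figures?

P ≈ 1.06 bar

Convert: T = 338.00 K.
PV = nRT ⇒ P = nRT/V = (5.266 × 0.08314 × 338.00) / 139.9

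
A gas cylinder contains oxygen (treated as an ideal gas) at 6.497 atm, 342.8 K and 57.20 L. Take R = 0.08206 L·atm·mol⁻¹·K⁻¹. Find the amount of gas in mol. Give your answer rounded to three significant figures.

PV = nRT ⇒ n = PV/(RT) = (6.497 × 57.20) / (0.08206 × 342.8)

n ≈ 13.2 mol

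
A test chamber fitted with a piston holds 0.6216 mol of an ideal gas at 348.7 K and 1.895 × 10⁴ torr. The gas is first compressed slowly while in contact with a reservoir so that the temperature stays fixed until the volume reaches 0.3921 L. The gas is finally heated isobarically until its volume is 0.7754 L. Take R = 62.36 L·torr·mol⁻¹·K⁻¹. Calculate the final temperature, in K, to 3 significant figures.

T₃ ≈ 690 K

From PV = nRT: V₁ = nRT₁/P₁ = 0.7133 L.
T constant ⇒ Boyle's law P V = const: T₂ = T₁; P₂ = P₁·(V₁/V₂) = 3.447e+04 torr.
Isobaric, so V/T is constant: P₃ = P₂; T₃ = T₂·(V₃/V₂) = 689.6 K.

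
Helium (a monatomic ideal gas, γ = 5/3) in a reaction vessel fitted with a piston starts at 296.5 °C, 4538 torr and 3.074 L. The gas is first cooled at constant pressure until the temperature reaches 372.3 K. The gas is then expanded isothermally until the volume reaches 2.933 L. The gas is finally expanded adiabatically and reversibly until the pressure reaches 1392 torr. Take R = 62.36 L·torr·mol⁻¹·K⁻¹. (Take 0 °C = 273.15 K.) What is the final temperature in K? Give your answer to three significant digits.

T₄ ≈ 270 K

Convert: T₁ = 569.6 K.
P constant ⇒ V ∝ T: P₂ = P₁; V₂ = V₁·(T₂/T₁) = 2.009 L.
T constant ⇒ Boyle's law P V = const: T₃ = T₂; P₃ = P₂·(V₂/V₃) = 3108 torr.
Reversible adiabatic, γ = 5/3: T₄ = T₃·(P₄/P₃)^((γ−1)/γ) = 270.0 K; V₄ = V₃·(P₃/P₄)^(1/γ) = 4.750 L.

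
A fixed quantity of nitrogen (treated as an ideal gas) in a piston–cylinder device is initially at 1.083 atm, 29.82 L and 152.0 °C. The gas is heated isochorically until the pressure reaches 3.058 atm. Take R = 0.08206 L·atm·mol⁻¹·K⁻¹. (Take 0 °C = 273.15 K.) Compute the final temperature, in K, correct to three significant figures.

T₂ ≈ 1.20e+03 K

Convert: T₁ = 425.1 K.
Isochoric, so P/T is constant: V₂ = V₁; T₂ = T₁·(P₂/P₁) = 1200 K.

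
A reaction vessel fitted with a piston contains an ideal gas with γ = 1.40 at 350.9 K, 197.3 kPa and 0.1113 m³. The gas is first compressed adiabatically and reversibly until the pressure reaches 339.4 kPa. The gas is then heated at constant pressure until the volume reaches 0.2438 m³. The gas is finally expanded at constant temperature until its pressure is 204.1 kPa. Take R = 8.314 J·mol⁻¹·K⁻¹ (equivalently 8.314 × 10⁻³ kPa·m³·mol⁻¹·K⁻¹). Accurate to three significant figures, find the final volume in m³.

Adiabatic (γ = 1.40), T V^(γ−1) and P V^γ constant: T₂ = T₁·(P₂/P₁)^((γ−1)/γ) = 409.7 K; V₂ = V₁·(P₁/P₂)^(1/γ) = 0.07555 m³.
P constant ⇒ V ∝ T: P₃ = P₂; T₃ = T₂·(V₃/V₂) = 1322 K.
Isothermal, so P V is constant: T₄ = T₃; V₄ = V₃·(P₃/P₄) = 0.4054 m³.

V₄ ≈ 0.405 m³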